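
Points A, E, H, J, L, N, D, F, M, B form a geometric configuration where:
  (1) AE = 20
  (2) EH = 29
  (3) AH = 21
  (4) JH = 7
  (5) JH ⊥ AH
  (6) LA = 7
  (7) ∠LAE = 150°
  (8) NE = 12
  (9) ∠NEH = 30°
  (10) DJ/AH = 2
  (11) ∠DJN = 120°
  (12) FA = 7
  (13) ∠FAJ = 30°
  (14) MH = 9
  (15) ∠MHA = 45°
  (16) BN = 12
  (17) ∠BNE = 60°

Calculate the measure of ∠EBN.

Step 1: By the law of cosines on triangle BNE: BE² = 12² + 12² − 2·12·12·cos(60°) = 144, so BE = 12.
Step 2: By the inverse law of cosines on triangle EBN: cos(∠EBN) = (12² + 12² − 12²) / (2·12·12) = 144/288 = 0.5, so ∠EBN = 60°.

Therefore, the measure of angle ∠EBN = 60°.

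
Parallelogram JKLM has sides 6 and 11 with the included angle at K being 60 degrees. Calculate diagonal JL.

Using the law of cosines:
d^2 = 6^2 + 11^2 - 2(6)(11)cos(60 degrees)
d^2 = 36 + 121 - 132*1/2
d^2 = 91
d = sqrt(91)

sqrt(91)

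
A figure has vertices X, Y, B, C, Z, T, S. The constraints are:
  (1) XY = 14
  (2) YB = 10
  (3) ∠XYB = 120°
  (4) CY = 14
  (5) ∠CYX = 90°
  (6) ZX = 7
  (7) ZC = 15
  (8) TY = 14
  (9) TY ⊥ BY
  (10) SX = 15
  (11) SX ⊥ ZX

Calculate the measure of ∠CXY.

Step 1: By the law of cosines on triangle XYC: XC² = 14² + 14² − 2·14·14·cos(90°) = 392, so XC = 14·√2.
Step 2: By the inverse law of cosines on triangle CXY: cos(∠CXY) = ((14·√2)² + 14² − 14²) / (2·14·√2·14) = 392/554.37 = 0.7071, so ∠CXY = 45°.

Therefore, the measure of angle ∠CXY = 45°.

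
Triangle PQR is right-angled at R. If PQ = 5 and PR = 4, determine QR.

By the Pythagorean theorem: QR^2 = PQ^2 - PR^2
QR^2 = 5^2 - 4^2 = 25 - 16 = 9
QR = sqrt(9) = 3

3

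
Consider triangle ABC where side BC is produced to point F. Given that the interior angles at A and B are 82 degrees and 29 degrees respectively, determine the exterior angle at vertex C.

Exterior angle = 82 + 29 = 111 degrees (exterior angle theorem).

111 degrees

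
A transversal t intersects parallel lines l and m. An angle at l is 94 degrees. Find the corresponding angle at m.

When a transversal crosses parallel lines, angles in the same position at each intersection are called corresponding angles.
These are always equal, so the answer is 94 degrees.

94 degrees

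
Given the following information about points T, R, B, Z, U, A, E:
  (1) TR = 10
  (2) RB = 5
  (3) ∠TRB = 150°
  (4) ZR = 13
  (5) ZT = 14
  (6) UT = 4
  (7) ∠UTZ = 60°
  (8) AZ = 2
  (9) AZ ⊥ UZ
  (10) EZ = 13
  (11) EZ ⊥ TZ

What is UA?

Step 1: By the law of cosines on triangle ZTU: ZU² = 14² + 4² − 2·14·4·cos(60°) = 156, so ZU = 2·√39.
Step 2: By the law of cosines on triangle UZA: UA² = (2·√39)² + 2² − 2·2·√39·2·cos(90°) = 160, so UA = 4·√10.

Therefore, the length of UA = 4·√10.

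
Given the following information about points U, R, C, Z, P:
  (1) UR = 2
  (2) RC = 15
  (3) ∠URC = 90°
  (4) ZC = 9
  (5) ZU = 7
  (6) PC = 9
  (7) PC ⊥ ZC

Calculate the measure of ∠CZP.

Step 1: By the law of cosines on triangle ZCP: ZP² = 9² + 9² − 2·9·9·cos(90°) = 162, so ZP = 9·√2.
Step 2: By the inverse law of cosines on triangle CZP: cos(∠CZP) = (9² + (9·√2)² − 9²) / (2·9·9·√2) = 162/229.1 = 0.7071, so ∠CZP = 45°.

Therefore, the measure of angle ∠CZP = 45°.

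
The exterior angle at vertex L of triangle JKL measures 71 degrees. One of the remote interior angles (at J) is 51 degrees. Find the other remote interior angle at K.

By the exterior angle theorem: exterior angle = sum of remote interior angles.
71 = 51 + angle K
angle K = 71 - 51 = 20 degrees

20 degrees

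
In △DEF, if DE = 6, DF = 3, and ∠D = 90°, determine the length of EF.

Since angle D = 90°, this is a right triangle and the law of cosines reduces to the Pythagorean theorem.
EF^2 = 6^2 + 3^2 = 45
EF = 3*sqrt(5)

3*sqrt(5)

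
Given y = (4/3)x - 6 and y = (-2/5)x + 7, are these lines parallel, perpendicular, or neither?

Slope of line 1: m1 = 4/3
Slope of line 2: m2 = -2/5
m1 != m2 and m1*m2 = -8/15 != -1. Neither.

Neither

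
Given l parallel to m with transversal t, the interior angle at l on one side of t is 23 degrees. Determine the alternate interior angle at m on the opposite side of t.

Alternate interior angles are equal: 23 degrees.

23 degrees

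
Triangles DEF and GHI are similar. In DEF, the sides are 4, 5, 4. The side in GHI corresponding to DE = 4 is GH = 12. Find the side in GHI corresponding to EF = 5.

Since the triangles are similar, the ratio of corresponding sides is constant.
Scale factor k = GH / DE = 12 / 4 = 3
HI = k * EF = 3 * 5 = 15

15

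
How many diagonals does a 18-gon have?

The number of diagonals in an n-gon is n(n - 3)/2.
For n = 18: 18(18 - 3)/2 = 18 × 15 / 2 = 135.

135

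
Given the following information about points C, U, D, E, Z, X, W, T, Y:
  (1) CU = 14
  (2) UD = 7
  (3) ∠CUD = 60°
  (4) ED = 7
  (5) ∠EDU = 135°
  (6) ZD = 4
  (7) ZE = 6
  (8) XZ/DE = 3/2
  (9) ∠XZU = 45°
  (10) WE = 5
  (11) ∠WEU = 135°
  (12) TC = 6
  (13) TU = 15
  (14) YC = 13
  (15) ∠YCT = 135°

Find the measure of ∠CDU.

Step 1: By the law of cosines on triangle DUC: DC² = 7² + 14² − 2·7·14·cos(60°) = 147, so DC = 7·√3.
Step 2: By the inverse law of cosines on triangle CDU: cos(∠CDU) = ((7·√3)² + 7² − 14²) / (2·7·√3·7) = 0/169.74 = 0, so ∠CDU = 90°.

Therefore, the measure of angle ∠CDU = 90°.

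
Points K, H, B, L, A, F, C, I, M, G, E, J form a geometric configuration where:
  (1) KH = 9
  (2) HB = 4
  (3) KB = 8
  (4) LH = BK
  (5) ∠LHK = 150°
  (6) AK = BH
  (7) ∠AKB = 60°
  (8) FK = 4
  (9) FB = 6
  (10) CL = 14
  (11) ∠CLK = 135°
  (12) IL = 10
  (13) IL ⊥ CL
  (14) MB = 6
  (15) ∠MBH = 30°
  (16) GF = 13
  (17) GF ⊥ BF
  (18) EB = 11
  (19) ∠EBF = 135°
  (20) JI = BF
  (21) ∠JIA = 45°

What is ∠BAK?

From the given relations: AK = BH = 4.
Step 1: By the law of cosines on triangle AKB: AB² = 4² + 8² − 2·4·8·cos(60°) = 48, so AB = 4·√3.
Step 2: By the inverse law of cosines on triangle BAK: cos(∠BAK) = ((4·√3)² + 4² − 8²) / (2·4·√3·4) = 0/55.43 = 0, so ∠BAK = 90°.

Therefore, the measure of angle ∠BAK = 90°.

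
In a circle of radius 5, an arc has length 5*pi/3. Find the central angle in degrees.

θ = 360 × 5*pi/3 / (2π × 5) = 60° (rearranging arc length formula).

60°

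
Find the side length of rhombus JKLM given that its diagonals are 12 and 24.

In a rhombus, the diagonals bisect each other perpendicularly, creating four congruent right triangles.
Each triangle has legs 6 (half of 12) and 12 (half of 24).
The hypotenuse of each right triangle is a side of the rhombus:
side = sqrt(6^2 + 12^2) = sqrt(180) = 6*sqrt(5)

6*sqrt(5)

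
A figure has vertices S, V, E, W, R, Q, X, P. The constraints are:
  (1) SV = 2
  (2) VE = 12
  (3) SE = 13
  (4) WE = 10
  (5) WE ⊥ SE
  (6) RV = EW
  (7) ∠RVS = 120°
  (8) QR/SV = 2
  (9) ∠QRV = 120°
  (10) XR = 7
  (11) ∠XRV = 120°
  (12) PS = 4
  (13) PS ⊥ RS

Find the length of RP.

From the given relations: RV = EW = 10.
Step 1: By the law of cosines on triangle SVR: SR² = 2² + 10² − 2·2·10·cos(120°) = 124, so SR = 2·√31.
Step 2: By the law of cosines on triangle RSP: RP² = (2·√31)² + 4² − 2·2·√31·4·cos(90°) = 140, so RP = 2·√35.

Therefore, the length of RP = 2·√35.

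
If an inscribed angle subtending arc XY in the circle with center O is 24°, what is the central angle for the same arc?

Central angle = 2 × 24° = 48° (inscribed angle theorem).

48°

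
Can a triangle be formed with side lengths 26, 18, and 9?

Yes.
The triangle inequality requires that the sum of any two sides exceeds the third.
Here 9 + 18 = 27 > 26, so the condition is met.

Yes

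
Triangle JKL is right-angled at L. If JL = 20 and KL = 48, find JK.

By the Pythagorean theorem: JK^2 = JL^2 + KL^2
JK^2 = 20^2 + 48^2 = 400 + 2304 = 2704
JK = sqrt(2704) = 52

52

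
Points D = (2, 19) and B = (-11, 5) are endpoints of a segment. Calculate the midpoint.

The midpoint is the average of the coordinates:
x: (2 + -11)/2 = -9/2
y: (19 + 5)/2 = 12
Midpoint = (-9/2, 12)

(-9/2, 12)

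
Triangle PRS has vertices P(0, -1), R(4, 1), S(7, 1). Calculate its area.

Shoelace: Area = (1/2)|0(1-1) + 4(1--1) + 7(-1-1)| = (1/2)(6) = 3

3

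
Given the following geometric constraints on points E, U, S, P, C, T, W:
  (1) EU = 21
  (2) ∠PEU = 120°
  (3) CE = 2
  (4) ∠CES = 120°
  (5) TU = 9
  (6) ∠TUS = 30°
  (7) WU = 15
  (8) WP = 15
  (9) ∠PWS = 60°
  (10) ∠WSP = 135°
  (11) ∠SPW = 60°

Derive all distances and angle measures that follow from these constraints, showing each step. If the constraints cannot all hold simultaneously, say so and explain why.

These constraints are not satisfiable: (9), (10) and (11) are the three interior angles of triangle PWS, which must sum to 180°, but 60° + 135° + 60° = 255°. No planar figure meets all of them, so nothing further can be derived.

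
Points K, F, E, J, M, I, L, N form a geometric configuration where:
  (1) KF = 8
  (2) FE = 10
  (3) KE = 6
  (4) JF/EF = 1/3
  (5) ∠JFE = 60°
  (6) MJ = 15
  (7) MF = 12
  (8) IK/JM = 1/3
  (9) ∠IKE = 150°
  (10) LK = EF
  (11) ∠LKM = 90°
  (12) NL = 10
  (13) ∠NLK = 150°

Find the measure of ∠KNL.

From the given relations: LK = EF = 10.
Step 1: By the law of cosines on triangle NLK: NK² = 10² + 10² − 2·10·10·cos(150°) = 373.21, so NK ≈ 19.32.
Step 2: By the inverse law of cosines on triangle KNL: cos(∠KNL) = (19.32² + 10² − 10²) / (2·19.32·10) = 373.21/386.37 = 0.9659, so ∠KNL = 15°.

Therefore, the measure of angle ∠KNL = 15°.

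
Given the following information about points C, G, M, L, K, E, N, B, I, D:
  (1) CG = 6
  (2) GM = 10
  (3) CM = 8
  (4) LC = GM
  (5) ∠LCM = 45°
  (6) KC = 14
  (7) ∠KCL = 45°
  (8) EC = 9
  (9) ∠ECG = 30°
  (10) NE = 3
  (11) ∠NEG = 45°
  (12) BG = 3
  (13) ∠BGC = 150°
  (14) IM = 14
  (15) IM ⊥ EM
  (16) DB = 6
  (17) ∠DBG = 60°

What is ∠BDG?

Step 1: By the law of cosines on triangle DBG: DG² = 6² + 3² − 2·6·3·cos(60°) = 27, so DG = 3·√3.
Step 2: By the inverse law of cosines on triangle BDG: cos(∠BDG) = (6² + (3·√3)² − 3²) / (2·6·3·√3) = 54/62.35 = 0.866, so ∠BDG = 30°.

Therefore, the measure of angle ∠BDG = 30°.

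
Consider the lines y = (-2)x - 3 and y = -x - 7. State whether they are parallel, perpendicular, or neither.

Slope of line 1: m1 = -2
Slope of line 2: m2 = -1
m1 != m2 (-2 != -1), so not parallel.
m1 * m2 = (-2) * (-1) = 2 != -1, so not perpendicular.
The lines are neither parallel nor perpendicular.

Neither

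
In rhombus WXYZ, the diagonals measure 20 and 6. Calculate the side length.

In a rhombus, the diagonals bisect each other perpendicularly, creating four congruent right triangles.
Each triangle has legs 10 (half of 20) and 3 (half of 6).
The hypotenuse of each right triangle is a side of the rhombus:
side = sqrt(10^2 + 3^2) = sqrt(109)

sqrt(109)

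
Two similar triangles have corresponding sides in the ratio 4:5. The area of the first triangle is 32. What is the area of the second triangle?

Area ratio = (4/5)^2 = 16/25. Area of the second triangle = 32 * 25/16 = 50.

50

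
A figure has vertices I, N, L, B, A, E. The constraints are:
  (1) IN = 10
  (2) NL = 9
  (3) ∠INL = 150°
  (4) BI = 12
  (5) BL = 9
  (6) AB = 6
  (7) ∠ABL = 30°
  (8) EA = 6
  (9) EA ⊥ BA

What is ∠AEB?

Step 1: By the law of cosines on triangle EAB: EB² = 6² + 6² − 2·6·6·cos(90°) = 72, so EB = 6·√2.
Step 2: By the inverse law of cosines on triangle AEB: cos(∠AEB) = (6² + (6·√2)² − 6²) / (2·6·6·√2) = 72/101.82 = 0.7071, so ∠AEB = 45°.

Therefore, the measure of angle ∠AEB = 45°.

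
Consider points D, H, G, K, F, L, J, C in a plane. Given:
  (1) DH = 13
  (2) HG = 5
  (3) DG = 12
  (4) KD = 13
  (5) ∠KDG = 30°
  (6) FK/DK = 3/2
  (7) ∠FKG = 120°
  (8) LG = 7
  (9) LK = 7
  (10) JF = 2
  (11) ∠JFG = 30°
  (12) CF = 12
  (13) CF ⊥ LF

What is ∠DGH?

Step 1: By the inverse law of cosines on triangle DGH: cos(∠DGH) = (12² + 5² − 13²) / (2·12·5) = 0/120 = 0, so ∠DGH = 90°.

Therefore, the measure of angle ∠DGH = 90°.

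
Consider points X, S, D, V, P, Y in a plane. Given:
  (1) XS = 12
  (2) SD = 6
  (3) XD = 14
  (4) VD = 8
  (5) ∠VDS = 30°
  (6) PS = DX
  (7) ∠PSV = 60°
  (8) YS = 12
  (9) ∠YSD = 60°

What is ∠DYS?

Step 1: By the law of cosines on triangle YSD: YD² = 12² + 6² − 2·12·6·cos(60°) = 108, so YD = 6·√3.
Step 2: By the inverse law of cosines on triangle DYS: cos(∠DYS) = ((6·√3)² + 12² − 6²) / (2·6·√3·12) = 216/249.42 = 0.866, so ∠DYS = 30°.

Therefore, the measure of angle ∠DYS = 30°.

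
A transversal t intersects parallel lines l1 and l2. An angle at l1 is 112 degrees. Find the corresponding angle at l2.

Corresponding angles formed by parallel lines and a transversal are equal.
The given angle is 112 degrees.
The corresponding angle = 112 degrees.

112 degrees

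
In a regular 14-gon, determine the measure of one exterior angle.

Each exterior angle of a regular n-gon is 360 / n.
For n = 14: 360 / 14 = 180/7 degrees.

180/7 degrees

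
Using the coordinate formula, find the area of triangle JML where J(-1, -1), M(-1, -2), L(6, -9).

The Shoelace formula computes the area from vertex coordinates by summing cross products.
For vertices (-1,-1), (-1,-2), (6,-9):
Signed sum = -1*-2 - -1*-1 + -1*-9 - 6*-2 + 6*-1 - -1*-9
= 1 + 21 + -15 = 7
Area = (1/2)|7| = 7/2.

7/2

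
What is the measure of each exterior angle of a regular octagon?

Each exterior angle of a regular n-gon is 360 / n.
For n = 8: 360 / 8 = 45 degrees.

45 degrees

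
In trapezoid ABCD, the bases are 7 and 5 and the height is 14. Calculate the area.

Area of a trapezoid = (base1 + base2) * height / 2
Area = (7 + 5) * 14 / 2
Area = 12 * 14 / 2
Area = 168 / 2
Area = 84

84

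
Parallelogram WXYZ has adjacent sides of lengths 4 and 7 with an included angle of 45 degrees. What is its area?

The area of a parallelogram equals the product of two adjacent sides times the sine of the included angle.
This is because the height equals 7 * sin(45°) = 7*sqrt(2)/2.
Area = 4 * 7*sqrt(2)/2 = 14*sqrt(2)

14*sqrt(2)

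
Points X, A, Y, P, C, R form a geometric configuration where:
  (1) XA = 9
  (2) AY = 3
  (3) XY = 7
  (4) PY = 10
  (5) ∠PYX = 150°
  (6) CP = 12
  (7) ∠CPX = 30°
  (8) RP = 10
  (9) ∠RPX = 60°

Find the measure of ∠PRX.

Step 1: By the law of cosines on triangle XYP: XP² = 7² + 10² − 2·7·10·cos(150°) = 270.24, so XP ≈ 16.44.
Step 2: By the law of cosines on triangle RPX: RX² = 10² + 16.44² − 2·10·16.44·cos(60°) = 205.85, so RX ≈ 14.35.
Step 3: By the inverse law of cosines on triangle PRX: cos(∠PRX) = (10² + 14.35² − 16.44²) / (2·10·14.35) = 35.61/286.95 = 0.1241, so ∠PRX = 82.87°.

Therefore, the measure of angle ∠PRX = 82.87°.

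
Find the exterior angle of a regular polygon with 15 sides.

Each exterior angle of a regular n-gon is 360 / n.
For n = 15: 360 / 15 = 24 degrees.

24 degrees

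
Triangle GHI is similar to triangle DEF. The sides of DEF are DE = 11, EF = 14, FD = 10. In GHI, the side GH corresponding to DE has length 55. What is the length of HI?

Since the triangles are similar, the ratio of corresponding sides is constant.
Scale factor k = GH / DE = 55 / 11 = 5
HI = k * EF = 5 * 14 = 70

70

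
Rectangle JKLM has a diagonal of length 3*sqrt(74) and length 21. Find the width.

Using the Pythagorean theorem: d^2 = a^2 + b^2
b^2 = d^2 - a^2
b^2 = 666 - 441
b^2 = 225
b = sqrt(225) = 15

15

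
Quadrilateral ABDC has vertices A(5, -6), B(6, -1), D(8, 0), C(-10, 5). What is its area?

The Shoelace formula works by pairing each vertex with the next (cycling back to the first).
For each pair, compute x_i*y_(i+1) - x_(i+1)*y_i:
  (5*-1 - 6*-6) = 31
  (6*0 - 8*-1) = 8
  (8*5 - -10*0) = 40
  (-10*-6 - 5*5) = 35
Taking half the absolute value of the total: Area = (1/2)(114) = 57.

57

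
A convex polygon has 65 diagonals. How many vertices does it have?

Using d = n(n - 3)/2, we solve 65 = n(n - 3)/2.
So n(n - 3) = 130.
Testing n = 13: 13 * 10 = 130 = 130. Correct.
The polygon has 13 sides.

13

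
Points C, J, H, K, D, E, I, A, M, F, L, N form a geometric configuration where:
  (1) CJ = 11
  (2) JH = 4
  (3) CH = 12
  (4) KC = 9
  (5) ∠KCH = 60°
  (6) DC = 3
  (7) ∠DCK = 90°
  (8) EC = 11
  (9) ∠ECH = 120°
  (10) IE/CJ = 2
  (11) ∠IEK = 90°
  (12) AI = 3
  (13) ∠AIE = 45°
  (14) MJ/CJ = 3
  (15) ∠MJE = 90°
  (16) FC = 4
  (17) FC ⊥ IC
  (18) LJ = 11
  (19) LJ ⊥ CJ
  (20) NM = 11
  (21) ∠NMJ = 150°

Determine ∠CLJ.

Step 1: By the law of cosines on triangle LJC: LC² = 11² + 11² − 2·11·11·cos(90°) = 242, so LC = 11·√2.
Step 2: By the inverse law of cosines on triangle CLJ: cos(∠CLJ) = ((11·√2)² + 11² − 11²) / (2·11·√2·11) = 242/342.24 = 0.7071, so ∠CLJ = 45°.

Therefore, the measure of angle ∠CLJ = 45°.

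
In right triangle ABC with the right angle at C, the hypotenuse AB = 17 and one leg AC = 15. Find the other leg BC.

Rearranging the Pythagorean theorem to solve for the unknown leg:
leg^2 = hypotenuse^2 - known_leg^2 = 289 - 225 = 64
leg = sqrt(64) = 8.

8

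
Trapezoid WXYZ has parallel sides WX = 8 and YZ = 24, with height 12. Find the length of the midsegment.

The midsegment of a trapezoid = (base1 + base2) / 2
midsegment = (8 + 24) / 2
midsegment = 32 / 2
midsegment = 16

16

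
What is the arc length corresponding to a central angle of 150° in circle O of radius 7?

Arc length = 2πr × θ/360
= 2π × 7 × 5/12
= 35*pi/6

35*pi/6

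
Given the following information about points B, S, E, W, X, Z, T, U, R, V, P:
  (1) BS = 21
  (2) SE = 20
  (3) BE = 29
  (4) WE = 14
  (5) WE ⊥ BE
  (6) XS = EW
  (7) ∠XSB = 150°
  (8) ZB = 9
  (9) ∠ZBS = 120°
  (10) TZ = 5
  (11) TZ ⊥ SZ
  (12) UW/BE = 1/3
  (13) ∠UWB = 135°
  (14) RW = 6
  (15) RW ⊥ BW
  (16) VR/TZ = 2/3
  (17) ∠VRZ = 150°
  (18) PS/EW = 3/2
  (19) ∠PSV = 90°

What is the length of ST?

Step 1: By the law of cosines on triangle ZBS: ZS² = 9² + 21² − 2·9·21·cos(120°) = 711, so ZS = 3·√79.
Step 2: By the law of cosines on triangle SZT: ST² = (3·√79)² + 5² − 2·3·√79·5·cos(90°) = 736, so ST = 4·√46.

Therefore, the length of ST = 4·√46.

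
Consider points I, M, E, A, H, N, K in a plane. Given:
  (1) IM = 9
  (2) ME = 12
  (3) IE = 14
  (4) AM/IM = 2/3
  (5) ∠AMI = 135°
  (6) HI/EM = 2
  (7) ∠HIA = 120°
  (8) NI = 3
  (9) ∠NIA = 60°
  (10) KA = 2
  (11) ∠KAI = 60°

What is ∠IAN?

From the given relations: AM = 2/3·IM = 2/3·9 = 6.
Step 1: By the law of cosines on triangle AMI: AI² = 6² + 9² − 2·6·9·cos(135°) = 193.37, so AI ≈ 13.91.
Step 2: By the law of cosines on triangle AIN: AN² = 13.91² + 3² − 2·13.91·3·cos(60°) = 160.65, so AN ≈ 12.67.
Step 3: By the inverse law of cosines on triangle IAN: cos(∠IAN) = (13.91² + 12.67² − 3²) / (2·13.91·12.67) = 345.02/352.5 = 0.9788, so ∠IAN = 11.83°.

Therefore, the measure of angle ∠IAN = 11.83°.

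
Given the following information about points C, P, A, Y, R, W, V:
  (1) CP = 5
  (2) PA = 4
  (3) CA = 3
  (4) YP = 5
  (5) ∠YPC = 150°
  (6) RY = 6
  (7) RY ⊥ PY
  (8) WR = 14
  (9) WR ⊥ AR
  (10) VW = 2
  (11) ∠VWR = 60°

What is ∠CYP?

Step 1: By the law of cosines on triangle YPC: YC² = 5² + 5² − 2·5·5·cos(150°) = 93.3, so YC ≈ 9.66.
Step 2: By the inverse law of cosines on triangle CYP: cos(∠CYP) = (9.66² + 5² − 5²) / (2·9.66·5) = 93.3/96.59 = 0.9659, so ∠CYP = 15°.

Therefore, the measure of angle ∠CYP = 15°.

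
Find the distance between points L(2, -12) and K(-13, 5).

d = sqrt((-15)^2 + (17)^2) = sqrt(514)

sqrt(514)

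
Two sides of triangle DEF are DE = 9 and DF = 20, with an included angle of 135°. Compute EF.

When two sides and the included angle are known, the law of cosines gives the third side.
c^2 = a^2 + b^2 - 2ab cos(C) generalizes the Pythagorean theorem to non-right triangles.
Here: EF^2 = 81 + 400 - 360*(-sqrt(2)/2) = 180*sqrt(2) + 481
EF = sqrt(180*sqrt(2) + 481)

sqrt(180*sqrt(2) + 481)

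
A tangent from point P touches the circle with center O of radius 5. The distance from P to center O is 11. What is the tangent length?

The tangent, radius, and line from the external point to the center form a right triangle.
The right angle is where the tangent meets the radius.
By the Pythagorean theorem: tangent² + 5² = 11²
tangent² = 121 - 25 = 96
tangent = 4*sqrt(6)

4*sqrt(6)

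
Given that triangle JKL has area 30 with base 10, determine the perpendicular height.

height = 2 * 30 / 10 = 6

6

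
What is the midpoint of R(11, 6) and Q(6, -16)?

The midpoint is the average of the coordinates:
x: (11 + 6)/2 = 17/2
y: (6 + -16)/2 = -5
Midpoint = (17/2, -5)

(17/2, -5)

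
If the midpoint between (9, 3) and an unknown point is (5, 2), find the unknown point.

Using the midpoint formula: M = ((x1 + x2)/2, (y1 + y2)/2)
We know M = (5, 2) and R = (9, 3)
For x: 5 = (9 + x2)/2, so x2 = 2*5 - 9 = 1
For y: 2 = (3 + y2)/2, so y2 = 2*2 - 3 = 1
S = (1, 1)

(1, 1)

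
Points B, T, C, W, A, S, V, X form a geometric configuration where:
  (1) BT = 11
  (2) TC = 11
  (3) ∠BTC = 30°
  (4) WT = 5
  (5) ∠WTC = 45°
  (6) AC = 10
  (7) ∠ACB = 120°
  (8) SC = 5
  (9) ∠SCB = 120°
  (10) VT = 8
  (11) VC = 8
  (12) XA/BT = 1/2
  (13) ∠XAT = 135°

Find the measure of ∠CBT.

Step 1: By the law of cosines on triangle BTC: BC² = 11² + 11² − 2·11·11·cos(30°) = 32.42, so BC ≈ 5.69.
Step 2: By the inverse law of cosines on triangle CBT: cos(∠CBT) = (5.69² + 11² − 11²) / (2·5.69·11) = 32.42/125.27 = 0.2588, so ∠CBT = 75°.

Therefore, the measure of angle ∠CBT = 75°.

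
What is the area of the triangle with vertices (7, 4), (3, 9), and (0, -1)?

The Shoelace formula computes the area from vertex coordinates by summing cross products.
For vertices (7,4), (3,9), (0,-1):
Signed sum = 7*9 - 3*4 + 3*-1 - 0*9 + 0*4 - 7*-1
= 51 + -3 + 7 = 55
Area = (1/2)|55| = 55/2.

55/2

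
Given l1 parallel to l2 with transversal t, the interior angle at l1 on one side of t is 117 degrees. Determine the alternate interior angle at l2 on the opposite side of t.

Alternate interior angles lie on opposite sides of the transversal, between the parallel lines.
By the alternate interior angle theorem, they are equal: 117 degrees.

117 degrees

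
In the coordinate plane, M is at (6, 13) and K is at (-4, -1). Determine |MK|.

d = sqrt((-10)^2 + (-14)^2) = sqrt(296) = 2*sqrt(74)

2*sqrt(74)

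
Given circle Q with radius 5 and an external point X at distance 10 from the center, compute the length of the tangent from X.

Let T be the point of tangency. Then QT ⊥ XT (radius ⊥ tangent).
In right triangle QTX: QX² = QT² + XT²
10² = 5² + XT²
XT² = 75, XT = 5*sqrt(3)

5*sqrt(3)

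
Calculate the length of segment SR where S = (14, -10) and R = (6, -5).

d = sqrt((-8)^2 + (5)^2) = sqrt(89)

sqrt(89)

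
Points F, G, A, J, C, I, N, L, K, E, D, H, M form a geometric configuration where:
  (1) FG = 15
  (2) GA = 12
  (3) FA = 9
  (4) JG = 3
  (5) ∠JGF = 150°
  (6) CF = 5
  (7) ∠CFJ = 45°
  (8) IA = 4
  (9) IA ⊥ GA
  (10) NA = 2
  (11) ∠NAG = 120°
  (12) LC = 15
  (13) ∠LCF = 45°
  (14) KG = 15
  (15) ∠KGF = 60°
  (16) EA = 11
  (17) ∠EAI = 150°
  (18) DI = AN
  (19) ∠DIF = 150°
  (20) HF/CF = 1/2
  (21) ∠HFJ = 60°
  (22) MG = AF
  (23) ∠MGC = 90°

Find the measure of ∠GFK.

Step 1: By the law of cosines on triangle FGK: FK² = 15² + 15² − 2·15·15·cos(60°) = 225, so FK = 15.
Step 2: By the inverse law of cosines on triangle GFK: cos(∠GFK) = (15² + 15² − 15²) / (2·15·15) = 225/450 = 0.5, so ∠GFK = 60°.

Therefore, the measure of angle ∠GFK = 60°.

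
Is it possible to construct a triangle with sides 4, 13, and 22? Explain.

No.
The triangle inequality is violated: 4 + 13 = 17 ≤ 22.
These lengths cannot form a triangle.

No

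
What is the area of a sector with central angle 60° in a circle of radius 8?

Sector area = π(8²)(1/6) = 32*pi/3

32*pi/3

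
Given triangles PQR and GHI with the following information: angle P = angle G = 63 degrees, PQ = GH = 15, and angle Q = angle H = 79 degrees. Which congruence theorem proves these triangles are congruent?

The given information provides:
angle P = angle G = 63 degrees, PQ = GH = 15, and angle Q = angle H = 79 degrees
This matches the ASA congruence theorem.
Two pairs of corresponding angles and the included side are equal (Angle-Side-Angle).

ASA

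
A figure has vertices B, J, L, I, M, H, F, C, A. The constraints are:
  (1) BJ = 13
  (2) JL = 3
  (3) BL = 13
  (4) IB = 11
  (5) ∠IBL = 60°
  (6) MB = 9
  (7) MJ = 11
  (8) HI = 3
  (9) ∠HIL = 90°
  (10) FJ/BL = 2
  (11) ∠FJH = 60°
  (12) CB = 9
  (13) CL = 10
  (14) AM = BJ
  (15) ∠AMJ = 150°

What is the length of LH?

Step 1: By the law of cosines on triangle LBI: LI² = 13² + 11² − 2·13·11·cos(60°) = 147, so LI = 7·√3.
Step 2: By the law of cosines on triangle LIH: LH² = (7·√3)² + 3² − 2·7·√3·3·cos(90°) = 156, so LH = 2·√39.

Therefore, the length of LH = 2·√39.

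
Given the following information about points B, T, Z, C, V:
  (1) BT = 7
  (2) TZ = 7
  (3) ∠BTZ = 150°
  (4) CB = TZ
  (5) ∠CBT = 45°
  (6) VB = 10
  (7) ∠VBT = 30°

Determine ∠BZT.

Step 1: By the law of cosines on triangle ZTB: ZB² = 7² + 7² − 2·7·7·cos(150°) = 182.87, so ZB ≈ 13.52.
Step 2: By the inverse law of cosines on triangle BZT: cos(∠BZT) = (13.52² + 7² − 7²) / (2·13.52·7) = 182.87/189.32 = 0.9659, so ∠BZT = 15°.

Therefore, the measure of angle ∠BZT = 15°.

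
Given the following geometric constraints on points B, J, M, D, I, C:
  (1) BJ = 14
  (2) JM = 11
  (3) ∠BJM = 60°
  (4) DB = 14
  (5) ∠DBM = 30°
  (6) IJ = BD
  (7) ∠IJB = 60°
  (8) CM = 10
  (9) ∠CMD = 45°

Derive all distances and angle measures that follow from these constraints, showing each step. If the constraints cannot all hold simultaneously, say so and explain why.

The constraints are consistent.

From the given relations:
  IJ = BD = 14

Step 1: From BJ = 14, JM = 11, and ∠BJM = 60°, by the law of cosines:
  BM² = BJ² + JM² - 2·BJ·JM·cos(60°) = 196 + 121 - 154 = 163
  BM = √163

Step 2: From BJ = 14, JI = 14, and ∠BJI = 60°, by the law of cosines:
  BI² = BJ² + JI² - 2·BJ·JI·cos(60°) = 196 + 196 - 196 = 196
  BI = 14

Step 3: From MB = √163, BD = 14, and ∠MBD = 30°, by the law of cosines:
  MD² = MB² + BD² - 2·MB·BD·cos(30°) = 163 + 196 - 309.6 = 49.41
  MD ≈ 7.03

Step 4: From BI = 14, BJ = 14, IJ = 14, by the inverse law of cosines:
  cos(∠IBJ) = (BI² + BJ² - IJ²) / (2·BI·BJ)
  ∠IBJ = 60°

Step 5: From BJ = 14, BM = √163, JM = 11, by the inverse law of cosines:
  cos(∠JBM) = (BJ² + BM² - JM²) / (2·BJ·BM)
  ∠JBM = 48.26°

Step 6: From MB = √163, MJ = 11, BJ = 14, by the inverse law of cosines:
  cos(∠BMJ) = (MB² + MJ² - BJ²) / (2·MB·MJ)
  ∠BMJ = 71.74°

Step 7: From IB = 14, IJ = 14, BJ = 14, by the inverse law of cosines:
  cos(∠BIJ) = (IB² + IJ² - BJ²) / (2·IB·IJ)
  ∠BIJ = 60°

Step 8: From DM = 7.03, MC = 10, and ∠DMC = 45°, by the law of cosines:
  DC² = DM² + MC² - 2·DM·MC·cos(45°) = 49.41 + 100 - 99.41 = 50
  DC ≈ 7.07

Step 9: From MB = √163, MD = 7.03, BD = 14, by the inverse law of cosines:
  cos(∠BMD) = (MB² + MD² - BD²) / (2·MB·MD)
  ∠BMD = 84.75°

Step 10: From DB = 14, DM = 7.03, BM = √163, by the inverse law of cosines:
  cos(∠BDM) = (DB² + DM² - BM²) / (2·DB·DM)
  ∠BDM = 65.25°

Step 11: From DC = 7.07, DM = 7.03, CM = 10, by the inverse law of cosines:
  cos(∠CDM) = (DC² + DM² - CM²) / (2·DC·DM)
  ∠CDM = 90.34°

Step 12: From CD = 7.07, CM = 10, DM = 7.03, by the inverse law of cosines:
  cos(∠DCM) = (CD² + CM² - DM²) / (2·CD·CM)
  ∠DCM = 44.66°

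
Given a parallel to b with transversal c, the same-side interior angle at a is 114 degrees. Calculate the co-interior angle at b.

Co-interior angles sum to 180: 180 - 114 = 66 degrees.

66 degrees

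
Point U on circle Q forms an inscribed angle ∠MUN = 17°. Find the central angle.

The inscribed angle theorem states that a central angle is always twice any inscribed angle that subtends the same arc.
Since the inscribed angle is 17°, the central angle = 2 × 17° = 34°.

34°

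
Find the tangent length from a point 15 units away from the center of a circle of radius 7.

Let T be the point of tangency. Then OT ⊥ PT (radius ⊥ tangent).
In right triangle OTP: OP² = OT² + PT²
15² = 7² + PT²
PT² = 176, PT = 4*sqrt(11)

4*sqrt(11)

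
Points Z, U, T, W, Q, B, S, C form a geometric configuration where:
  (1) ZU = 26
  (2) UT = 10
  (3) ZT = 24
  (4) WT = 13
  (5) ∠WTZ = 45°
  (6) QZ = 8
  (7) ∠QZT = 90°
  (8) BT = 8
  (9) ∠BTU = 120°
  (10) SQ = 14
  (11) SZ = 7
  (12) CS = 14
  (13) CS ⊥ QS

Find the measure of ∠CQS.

Step 1: By the law of cosines on triangle QSC: QC² = 14² + 14² − 2·14·14·cos(90°) = 392, so QC = 14·√2.
Step 2: By the inverse law of cosines on triangle CQS: cos(∠CQS) = ((14·√2)² + 14² − 14²) / (2·14·√2·14) = 392/554.37 = 0.7071, so ∠CQS = 45°.

Therefore, the measure of angle ∠CQS = 45°.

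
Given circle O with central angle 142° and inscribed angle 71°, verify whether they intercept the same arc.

By the inscribed angle theorem, if both angles subtend the same arc, the inscribed angle must be half the central angle.
Half of 142° = 71°, which equals the given inscribed angle of 71°.
Therefore, yes, they correspond to the same arc.

Yes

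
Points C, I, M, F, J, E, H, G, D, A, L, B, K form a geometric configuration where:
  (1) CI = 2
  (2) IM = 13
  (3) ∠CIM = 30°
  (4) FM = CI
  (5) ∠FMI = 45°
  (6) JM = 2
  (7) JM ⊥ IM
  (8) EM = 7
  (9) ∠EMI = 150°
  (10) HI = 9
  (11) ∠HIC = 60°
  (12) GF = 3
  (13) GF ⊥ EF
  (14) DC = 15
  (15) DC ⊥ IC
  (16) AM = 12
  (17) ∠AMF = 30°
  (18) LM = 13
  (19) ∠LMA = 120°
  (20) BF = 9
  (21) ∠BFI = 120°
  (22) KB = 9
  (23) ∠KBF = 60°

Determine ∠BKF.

Step 1: By the law of cosines on triangle KBF: KF² = 9² + 9² − 2·9·9·cos(60°) = 81, so KF = 9.
Step 2: By the inverse law of cosines on triangle BKF: cos(∠BKF) = (9² + 9² − 9²) / (2·9·9) = 81/162 = 0.5, so ∠BKF = 60°.

Therefore, the measure of angle ∠BKF = 60°.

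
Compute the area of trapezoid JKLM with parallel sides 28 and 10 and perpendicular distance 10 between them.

A trapezoid's area equals the midsegment times the height.
The midsegment is (28 + 10) / 2 = 19.
Area = 19 * 10 = 190.

190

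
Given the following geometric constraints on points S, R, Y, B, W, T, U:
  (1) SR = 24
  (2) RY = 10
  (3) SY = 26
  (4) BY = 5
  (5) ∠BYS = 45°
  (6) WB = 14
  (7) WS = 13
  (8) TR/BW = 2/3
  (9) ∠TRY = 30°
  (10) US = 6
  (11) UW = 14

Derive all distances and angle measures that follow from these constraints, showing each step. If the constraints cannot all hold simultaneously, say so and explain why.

The constraints are consistent.

From the given relations:
  TR = 2/3·BW = 2/3·14 ≈ 9.33

Step 1: From SY = 26, YB = 5, and ∠SYB = 45°, by the law of cosines:
  SB² = SY² + YB² - 2·SY·YB·cos(45°) = 676 + 25 - 183.8 = 517.2
  SB ≈ 22.74

Step 2: From YR = 10, RT = 9.33, and ∠YRT = 30°, by the law of cosines:
  YT² = YR² + RT² - 2·YR·RT·cos(30°) = 100 + 87.11 - 161.7 = 25.45
  YT ≈ 5.05

Step 3: From SR = 24, SY = 26, RY = 10, by the inverse law of cosines:
  cos(∠RSY) = (SR² + SY² - RY²) / (2·SR·SY)
  ∠RSY = 22.62°

Step 4: From SU = 6, SW = 13, UW = 14, by the inverse law of cosines:
  cos(∠USW) = (SU² + SW² - UW²) / (2·SU·SW)
  ∠USW = 86.69°

Step 5: From RS = 24, RY = 10, SY = 26, by the inverse law of cosines:
  cos(∠SRY) = (RS² + RY² - SY²) / (2·RS·RY)
  ∠SRY = 90°

Step 6: From YR = 10, YS = 26, RS = 24, by the inverse law of cosines:
  cos(∠RYS) = (YR² + YS² - RS²) / (2·YR·YS)
  ∠RYS = 67.38°

Step 7: From WS = 13, WU = 14, SU = 6, by the inverse law of cosines:
  cos(∠SWU) = (WS² + WU² - SU²) / (2·WS·WU)
  ∠SWU = 25.33°

Step 8: From US = 6, UW = 14, SW = 13, by the inverse law of cosines:
  cos(∠SUW) = (US² + UW² - SW²) / (2·US·UW)
  ∠SUW = 67.98°

Step 9: From SB = 22.74, SW = 13, BW = 14, by the inverse law of cosines:
  cos(∠BSW) = (SB² + SW² - BW²) / (2·SB·SW)
  ∠BSW = 34.01°

Step 10: From SB = 22.74, SY = 26, BY = 5, by the inverse law of cosines:
  cos(∠BSY) = (SB² + SY² - BY²) / (2·SB·SY)
  ∠BSY = 8.94°

Step 11: From YR = 10, YT = 5.05, RT = 9.33, by the inverse law of cosines:
  cos(∠RYT) = (YR² + YT² - RT²) / (2·YR·YT)
  ∠RYT = 67.67°

Step 12: From BS = 22.74, BW = 14, SW = 13, by the inverse law of cosines:
  cos(∠SBW) = (BS² + BW² - SW²) / (2·BS·BW)
  ∠SBW = 31.29°

Step 13: From BS = 22.74, BY = 5, SY = 26, by the inverse law of cosines:
  cos(∠SBY) = (BS² + BY² - SY²) / (2·BS·BY)
  ∠SBY = 126.06°

Step 14: From WB = 14, WS = 13, BS = 22.74, by the inverse law of cosines:
  cos(∠BWS) = (WB² + WS² - BS²) / (2·WB·WS)
  ∠BWS = 114.71°

Step 15: From TR = 9.33, TY = 5.05, RY = 10, by the inverse law of cosines:
  cos(∠RTY) = (TR² + TY² - RY²) / (2·TR·TY)
  ∠RTY = 82.33°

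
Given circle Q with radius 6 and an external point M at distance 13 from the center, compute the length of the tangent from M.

tangent = √(d² - r²) = √(13² - 6²) = √(169 - 36) = √133 = sqrt(133)

sqrt(133)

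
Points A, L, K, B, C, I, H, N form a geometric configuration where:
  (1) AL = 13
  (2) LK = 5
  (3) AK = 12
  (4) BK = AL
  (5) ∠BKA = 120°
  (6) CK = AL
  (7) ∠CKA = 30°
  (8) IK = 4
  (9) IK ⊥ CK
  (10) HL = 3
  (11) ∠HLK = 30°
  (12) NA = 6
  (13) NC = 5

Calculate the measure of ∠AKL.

Step 1: By the inverse law of cosines on triangle AKL: cos(∠AKL) = (12² + 5² − 13²) / (2·12·5) = 0/120 = 0, so ∠AKL = 90°.

Therefore, the measure of angle ∠AKL = 90°.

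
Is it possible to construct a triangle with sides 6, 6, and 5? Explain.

Sort the sides: 5, 6, 6.
It suffices to check that the sum of the two smallest exceeds the largest:
5 + 6 = 11 > 6. ✓
Yes, a valid triangle can be formed.

Yes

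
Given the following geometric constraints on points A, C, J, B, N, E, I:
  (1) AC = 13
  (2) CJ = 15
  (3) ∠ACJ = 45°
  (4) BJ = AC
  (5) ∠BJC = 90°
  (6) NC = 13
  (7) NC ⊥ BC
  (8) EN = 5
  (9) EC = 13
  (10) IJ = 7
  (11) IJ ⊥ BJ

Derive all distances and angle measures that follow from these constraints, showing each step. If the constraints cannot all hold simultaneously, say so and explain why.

The constraints are consistent.

From the given relations:
  BJ = AC = 13

Step 1: From AC = 13, CJ = 15, and ∠ACJ = 45°, by the law of cosines:
  AJ² = AC² + CJ² - 2·AC·CJ·cos(45°) = 169 + 225 - 275.8 = 118.2
  AJ ≈ 10.87

Step 2: From CJ = 15, JB = 13, and ∠CJB = 90°, by the law of cosines:
  CB² = CJ² + JB² - 2·CJ·JB·cos(90°) = 225 + 169 - 0 = 394
  CB ≈ 19.85

Step 3: From BJ = 13, JI = 7, and ∠BJI = 90°, by the law of cosines:
  BI² = BJ² + JI² - 2·BJ·JI·cos(90°) = 169 + 49 - 0 = 218
  BI ≈ 14.76

Step 4: From CE = 13, CN = 13, EN = 5, by the inverse law of cosines:
  cos(∠ECN) = (CE² + CN² - EN²) / (2·CE·CN)
  ∠ECN = 22.17°

Step 5: From NC = 13, NE = 5, CE = 13, by the inverse law of cosines:
  cos(∠CNE) = (NC² + NE² - CE²) / (2·NC·NE)
  ∠CNE = 78.91°

Step 6: From EC = 13, EN = 5, CN = 13, by the inverse law of cosines:
  cos(∠CEN) = (EC² + EN² - CN²) / (2·EC·EN)
  ∠CEN = 78.91°

Step 7: From BC = 19.85, CN = 13, and ∠BCN = 90°, by the law of cosines:
  BN² = BC² + CN² - 2·BC·CN·cos(90°) = 394 + 169 - 0 = 563
  BN ≈ 23.73

Step 8: From AC = 13, AJ = 10.87, CJ = 15, by the inverse law of cosines:
  cos(∠CAJ) = (AC² + AJ² - CJ²) / (2·AC·AJ)
  ∠CAJ = 77.28°

Step 9: From CB = 19.85, CJ = 15, BJ = 13, by the inverse law of cosines:
  cos(∠BCJ) = (CB² + CJ² - BJ²) / (2·CB·CJ)
  ∠BCJ = 40.91°

Step 10: From JA = 10.87, JC = 15, AC = 13, by the inverse law of cosines:
  cos(∠AJC) = (JA² + JC² - AC²) / (2·JA·JC)
  ∠AJC = 57.72°

Step 11: From BC = 19.85, BJ = 13, CJ = 15, by the inverse law of cosines:
  cos(∠CBJ) = (BC² + BJ² - CJ²) / (2·BC·BJ)
  ∠CBJ = 49.09°

Step 12: From BI = 14.76, BJ = 13, IJ = 7, by the inverse law of cosines:
  cos(∠IBJ) = (BI² + BJ² - IJ²) / (2·BI·BJ)
  ∠IBJ = 28.3°

Step 13: From IB = 14.76, IJ = 7, BJ = 13, by the inverse law of cosines:
  cos(∠BIJ) = (IB² + IJ² - BJ²) / (2·IB·IJ)
  ∠BIJ = 61.7°

Step 14: From BC = 19.85, BN = 23.73, CN = 13, by the inverse law of cosines:
  cos(∠CBN) = (BC² + BN² - CN²) / (2·BC·BN)
  ∠CBN = 33.22°

Step 15: From NB = 23.73, NC = 13, BC = 19.85, by the inverse law of cosines:
  cos(∠BNC) = (NB² + NC² - BC²) / (2·NB·NC)
  ∠BNC = 56.78°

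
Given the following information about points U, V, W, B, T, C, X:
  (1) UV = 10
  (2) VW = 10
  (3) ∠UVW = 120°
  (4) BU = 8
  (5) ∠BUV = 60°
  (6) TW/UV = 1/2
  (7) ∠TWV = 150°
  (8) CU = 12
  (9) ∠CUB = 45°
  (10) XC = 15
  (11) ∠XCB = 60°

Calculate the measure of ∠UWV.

Step 1: By the law of cosines on triangle WVU: WU² = 10² + 10² − 2·10·10·cos(120°) = 300, so WU = 10·√3.
Step 2: By the inverse law of cosines on triangle UWV: cos(∠UWV) = ((10·√3)² + 10² − 10²) / (2·10·√3·10) = 300/346.41 = 0.866, so ∠UWV = 30°.

Therefore, the measure of angle ∠UWV = 30°.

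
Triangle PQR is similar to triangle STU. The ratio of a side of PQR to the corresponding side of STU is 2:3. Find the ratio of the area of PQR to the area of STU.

Area scales with the square of linear dimensions. If every length is multiplied by 2/3, then the area is multiplied by (2/3)^2 = 4/9.
The area ratio is 4:9.

4:9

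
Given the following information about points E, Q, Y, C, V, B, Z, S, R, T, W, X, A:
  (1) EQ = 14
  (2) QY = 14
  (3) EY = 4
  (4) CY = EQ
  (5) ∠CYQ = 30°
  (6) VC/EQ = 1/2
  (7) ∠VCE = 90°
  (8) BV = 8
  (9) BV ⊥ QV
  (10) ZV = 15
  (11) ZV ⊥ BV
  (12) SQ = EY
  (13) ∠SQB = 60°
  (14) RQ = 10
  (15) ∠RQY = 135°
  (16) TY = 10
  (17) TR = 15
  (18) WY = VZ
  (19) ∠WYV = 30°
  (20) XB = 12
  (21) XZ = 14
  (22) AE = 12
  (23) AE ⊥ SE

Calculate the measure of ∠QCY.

From the given relations: CY = EQ = 14.
Step 1: By the law of cosines on triangle CYQ: CQ² = 14² + 14² − 2·14·14·cos(30°) = 52.52, so CQ ≈ 7.25.
Step 2: By the inverse law of cosines on triangle QCY: cos(∠QCY) = (7.25² + 14² − 14²) / (2·7.25·14) = 52.52/202.91 = 0.2588, so ∠QCY = 75°.

Therefore, the measure of angle ∠QCY = 75°.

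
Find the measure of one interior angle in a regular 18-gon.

Each interior angle of a regular n-gon is (n - 2) * 180 / n.
For n = 18: (18 - 2) * 180 / 18 = 2880/18 = 160 degrees.

160 degrees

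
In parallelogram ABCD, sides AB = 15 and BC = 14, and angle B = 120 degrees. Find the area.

The area of a parallelogram equals the product of two adjacent sides times the sine of the included angle.
This is because the height equals 14 * sin(120°) = 7*sqrt(3).
Area = 15 * 7*sqrt(3) = 105*sqrt(3)

105*sqrt(3)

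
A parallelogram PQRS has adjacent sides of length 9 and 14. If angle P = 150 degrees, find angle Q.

In a parallelogram, consecutive angles are supplementary (sum to 180°).
angle Q = 180 - angle P
angle Q = 180 - 150
angle Q = 30 degrees

30 degrees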